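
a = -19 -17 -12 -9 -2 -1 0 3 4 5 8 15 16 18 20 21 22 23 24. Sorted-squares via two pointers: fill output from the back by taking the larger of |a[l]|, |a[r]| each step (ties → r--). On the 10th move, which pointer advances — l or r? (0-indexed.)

r

l=0 r=18: |-19|<=|24| out[18]=576, r--
l=0 r=17: |-19|<=|23| out[17]=529, r--
l=0 r=16: |-19|<=|22| out[16]=484, r--
l=0 r=15: |-19|<=|21| out[15]=441, r--
l=0 r=14: |-19|<=|20| out[14]=400, r--
l=0 r=13: |-19|>|18| out[13]=361, l++
l=1 r=13: |-17|<=|18| out[12]=324, r--
l=1 r=12: |-17|>|16| out[11]=289, l++
l=2 r=12: |-12|<=|16| out[10]=256, r--
l=2 r=11: |-12|<=|15| out[9]=225, r--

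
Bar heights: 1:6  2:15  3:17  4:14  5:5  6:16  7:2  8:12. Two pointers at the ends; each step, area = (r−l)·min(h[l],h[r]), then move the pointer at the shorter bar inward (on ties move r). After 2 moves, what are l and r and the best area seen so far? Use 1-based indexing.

l=1 r=8: min(6,12)*7=42 best=42 *, l++
l=2 r=8: min(15,12)*6=72 best=72 *, r--

l=2, r=7, best area=72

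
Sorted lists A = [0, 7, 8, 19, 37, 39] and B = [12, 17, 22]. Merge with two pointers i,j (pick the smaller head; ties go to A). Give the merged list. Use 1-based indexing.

[0, 7, 8, 12, 17, 19, 22, 37, 39]

[i=1,j=1] A[i]=0<=B[j]=12 take 0 → i++
[i=2,j=1] A[i]=7<=B[j]=12 take 7 → i++
[i=3,j=1] A[i]=8<=B[j]=12 take 8 → i++
[i=4,j=1] A[i]=19>B[j]=12 take 12 → j++
[i=4,j=2] A[i]=19>B[j]=17 take 17 → j++
[i=4,j=3] A[i]=19<=B[j]=22 take 19 → i++
[i=5,j=3] A[i]=37>B[j]=22 take 22 → j++
[i=5,j=4] B done, take A[i]=37 → i++
[i=6,j=4] B done, take A[i]=39 → i++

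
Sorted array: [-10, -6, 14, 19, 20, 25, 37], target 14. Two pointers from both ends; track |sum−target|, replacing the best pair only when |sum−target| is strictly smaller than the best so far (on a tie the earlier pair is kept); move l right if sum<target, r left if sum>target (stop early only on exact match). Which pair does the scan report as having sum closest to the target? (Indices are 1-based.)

pair (-6, 20) with sum 14 (|Δ|=0)

l=1 r=7: -10+37=27 d=13 *, r--
l=1 r=6: -10+25=15 d=1 *, r--
l=1 r=5: -10+20=10 d=4, l++
l=2 r=5: -6+20=14 d=0 *, stop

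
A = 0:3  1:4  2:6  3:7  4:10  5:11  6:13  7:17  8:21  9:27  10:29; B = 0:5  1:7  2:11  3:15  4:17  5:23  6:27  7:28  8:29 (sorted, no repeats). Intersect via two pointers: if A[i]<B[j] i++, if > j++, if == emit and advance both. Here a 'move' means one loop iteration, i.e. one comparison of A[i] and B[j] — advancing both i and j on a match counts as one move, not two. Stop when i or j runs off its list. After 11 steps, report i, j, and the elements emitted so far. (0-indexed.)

i=9, j=5, emitted=[7, 11, 17]

i=0 j=0: 3<5, i++
i=1 j=0: 4<5, i++
i=2 j=0: 6>5, j++
i=2 j=1: 6<7, i++
i=3 j=1: 7==7 emit, i++,j++
i=4 j=2: 10<11, i++
i=5 j=2: 11==11 emit, i++,j++
i=6 j=3: 13<15, i++
i=7 j=3: 17>15, j++
i=7 j=4: 17==17 emit, i++,j++
i=8 j=5: 21<23, i++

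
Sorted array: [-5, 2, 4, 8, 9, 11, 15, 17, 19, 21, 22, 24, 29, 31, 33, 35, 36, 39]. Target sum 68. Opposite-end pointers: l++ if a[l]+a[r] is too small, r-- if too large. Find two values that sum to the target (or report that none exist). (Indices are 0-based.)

(29, 39)

[0,17] -5+39=34 <68 → l++
[1,17] 2+39=41 <68 → l++
[2,17] 4+39=43 <68 → l++
[3,17] 8+39=47 <68 → l++
[4,17] 9+39=48 <68 → l++
[5,17] 11+39=50 <68 → l++
[6,17] 15+39=54 <68 → l++
[7,17] 17+39=56 <68 → l++
[8,17] 19+39=58 <68 → l++
[9,17] 21+39=60 <68 → l++
[10,17] 22+39=61 <68 → l++
[11,17] 24+39=63 <68 → l++
[12,17] 29+39=68 → found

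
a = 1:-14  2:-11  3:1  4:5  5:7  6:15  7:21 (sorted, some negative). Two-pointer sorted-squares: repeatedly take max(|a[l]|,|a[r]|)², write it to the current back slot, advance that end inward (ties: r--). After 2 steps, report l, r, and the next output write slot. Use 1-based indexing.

l=1 r=7: |-14|<=|21| out[7]=441, r--
l=1 r=6: |-14|<=|15| out[6]=225, r--

l=1, r=5, next write slot=5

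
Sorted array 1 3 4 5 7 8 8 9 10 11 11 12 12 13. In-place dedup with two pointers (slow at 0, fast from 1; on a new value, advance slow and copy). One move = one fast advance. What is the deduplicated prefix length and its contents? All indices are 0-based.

slow=0 fast=1: a[fast]=3≠a[slow]=1 write a[1]=3, slow++,fast++
slow=1 fast=2: a[fast]=4≠a[slow]=3 write a[2]=4, slow++,fast++
slow=2 fast=3: a[fast]=5≠a[slow]=4 write a[3]=5, slow++,fast++
slow=3 fast=4: a[fast]=7≠a[slow]=5 write a[4]=7, slow++,fast++
slow=4 fast=5: a[fast]=8≠a[slow]=7 write a[5]=8, slow++,fast++
slow=5 fast=6: a[fast]=8=a[slow] dup, fast++
slow=5 fast=7: a[fast]=9≠a[slow]=8 write a[6]=9, slow++,fast++
slow=6 fast=8: a[fast]=10≠a[slow]=9 write a[7]=10, slow++,fast++
slow=7 fast=9: a[fast]=11≠a[slow]=10 write a[8]=11, slow++,fast++
slow=8 fast=10: a[fast]=11=a[slow] dup, fast++
slow=8 fast=11: a[fast]=12≠a[slow]=11 write a[9]=12, slow++,fast++
slow=9 fast=12: a[fast]=12=a[slow] dup, fast++
slow=9 fast=13: a[fast]=13≠a[slow]=12 write a[10]=13, slow++,fast++

length 11; prefix = [1, 3, 4, 5, 7, 8, 9, 10, 11, 12, 13]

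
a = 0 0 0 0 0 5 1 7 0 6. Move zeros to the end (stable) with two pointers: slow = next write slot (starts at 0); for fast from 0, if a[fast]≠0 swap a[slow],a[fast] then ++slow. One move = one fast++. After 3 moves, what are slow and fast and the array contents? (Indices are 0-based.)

(s=0,f=0) a[fast]=0 → fast++
(s=0,f=1) a[fast]=0 → fast++
(s=0,f=2) a[fast]=0 → fast++

slow=0, fast=3, a=[0, 0, 0, 0, 0, 5, 1, 7, 0, 6]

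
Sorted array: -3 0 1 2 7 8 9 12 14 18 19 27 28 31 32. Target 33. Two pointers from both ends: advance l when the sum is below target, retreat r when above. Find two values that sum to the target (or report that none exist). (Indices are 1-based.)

(1, 32)

[1,15] -3+32=29 <33 → l++
[2,15] 0+32=32 <33 → l++
[3,15] 1+32=33 → found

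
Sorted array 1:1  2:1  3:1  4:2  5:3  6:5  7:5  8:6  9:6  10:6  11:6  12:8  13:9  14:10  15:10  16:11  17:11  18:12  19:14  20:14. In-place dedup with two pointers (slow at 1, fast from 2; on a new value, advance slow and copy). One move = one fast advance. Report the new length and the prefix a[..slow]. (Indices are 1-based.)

(s=1,f=2) a[fast]=1=a[slow] dup → fast++
(s=1,f=3) a[fast]=1=a[slow] dup → fast++
(s=1,f=4) a[fast]=2≠a[slow]=1 write a[2]=2 → slow++,fast++
(s=2,f=5) a[fast]=3≠a[slow]=2 write a[3]=3 → slow++,fast++
(s=3,f=6) a[fast]=5≠a[slow]=3 write a[4]=5 → slow++,fast++
(s=4,f=7) a[fast]=5=a[slow] dup → fast++
(s=4,f=8) a[fast]=6≠a[slow]=5 write a[5]=6 → slow++,fast++
(s=5,f=9) a[fast]=6=a[slow] dup → fast++
(s=5,f=10) a[fast]=6=a[slow] dup → fast++
(s=5,f=11) a[fast]=6=a[slow] dup → fast++
(s=5,f=12) a[fast]=8≠a[slow]=6 write a[6]=8 → slow++,fast++
(s=6,f=13) a[fast]=9≠a[slow]=8 write a[7]=9 → slow++,fast++
(s=7,f=14) a[fast]=10≠a[slow]=9 write a[8]=10 → slow++,fast++
(s=8,f=15) a[fast]=10=a[slow] dup → fast++
(s=8,f=16) a[fast]=11≠a[slow]=10 write a[9]=11 → slow++,fast++
(s=9,f=17) a[fast]=11=a[slow] dup → fast++
(s=9,f=18) a[fast]=12≠a[slow]=11 write a[10]=12 → slow++,fast++
(s=10,f=19) a[fast]=14≠a[slow]=12 write a[11]=14 → slow++,fast++
(s=11,f=20) a[fast]=14=a[slow] dup → fast++

length 11; prefix = [1, 2, 3, 5, 6, 8, 9, 10, 11, 12, 14]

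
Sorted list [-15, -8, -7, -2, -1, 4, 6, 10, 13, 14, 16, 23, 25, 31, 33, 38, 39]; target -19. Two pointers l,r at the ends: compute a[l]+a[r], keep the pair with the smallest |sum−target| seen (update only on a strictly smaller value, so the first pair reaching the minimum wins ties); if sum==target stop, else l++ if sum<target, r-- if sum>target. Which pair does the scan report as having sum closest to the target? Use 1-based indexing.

l=1 r=17: -15+39=24 d=43 *, r--
l=1 r=16: -15+38=23 d=42 *, r--
l=1 r=15: -15+33=18 d=37 *, r--
l=1 r=14: -15+31=16 d=35 *, r--
l=1 r=13: -15+25=10 d=29 *, r--
l=1 r=12: -15+23=8 d=27 *, r--
l=1 r=11: -15+16=1 d=20 *, r--
l=1 r=10: -15+14=-1 d=18 *, r--
l=1 r=9: -15+13=-2 d=17 *, r--
l=1 r=8: -15+10=-5 d=14 *, r--
l=1 r=7: -15+6=-9 d=10 *, r--
l=1 r=6: -15+4=-11 d=8 *, r--
l=1 r=5: -15+-1=-16 d=3 *, r--
l=1 r=4: -15+-2=-17 d=2 *, r--
l=1 r=3: -15+-7=-22 d=3, l++
l=2 r=3: -8+-7=-15 d=4, r--

pair (-15, -2) with sum -17 (|Δ|=2)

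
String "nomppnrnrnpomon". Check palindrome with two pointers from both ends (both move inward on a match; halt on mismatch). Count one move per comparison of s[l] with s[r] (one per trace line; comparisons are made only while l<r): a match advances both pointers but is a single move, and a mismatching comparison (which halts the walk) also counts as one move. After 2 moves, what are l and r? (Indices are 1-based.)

l=1 r=15: 'n'=='n', l++,r--
l=2 r=14: 'o'=='o', l++,r--

l=3, r=13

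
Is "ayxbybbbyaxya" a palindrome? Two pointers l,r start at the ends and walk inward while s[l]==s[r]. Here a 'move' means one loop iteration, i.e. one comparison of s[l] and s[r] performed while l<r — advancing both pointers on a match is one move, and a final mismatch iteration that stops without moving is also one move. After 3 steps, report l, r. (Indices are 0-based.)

l=3, r=9

l=0 r=12: 'a'=='a', l++,r--
l=1 r=11: 'y'=='y', l++,r--
l=2 r=10: 'x'=='x', l++,r--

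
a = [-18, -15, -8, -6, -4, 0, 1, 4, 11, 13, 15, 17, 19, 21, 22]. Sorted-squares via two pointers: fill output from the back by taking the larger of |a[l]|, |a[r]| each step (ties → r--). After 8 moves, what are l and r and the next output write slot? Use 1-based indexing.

[1,15] |-18|<=|22| out[15]=484 → r--
[1,14] |-18|<=|21| out[14]=441 → r--
[1,13] |-18|<=|19| out[13]=361 → r--
[1,12] |-18|>|17| out[12]=324 → l++
[2,12] |-15|<=|17| out[11]=289 → r--
[2,11] |-15|<=|15| out[10]=225 → r--
[2,10] |-15|>|13| out[9]=225 → l++
[3,10] |-8|<=|13| out[8]=169 → r--

l=3, r=9, next write slot=7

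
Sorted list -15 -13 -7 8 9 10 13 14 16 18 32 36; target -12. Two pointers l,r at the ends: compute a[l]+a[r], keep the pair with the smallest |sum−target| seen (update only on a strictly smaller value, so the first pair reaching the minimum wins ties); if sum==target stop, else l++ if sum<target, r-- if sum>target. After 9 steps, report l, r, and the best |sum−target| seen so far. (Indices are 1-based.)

l=1 r=12: -15+36=21 d=33 *, r--
l=1 r=11: -15+32=17 d=29 *, r--
l=1 r=10: -15+18=3 d=15 *, r--
l=1 r=9: -15+16=1 d=13 *, r--
l=1 r=8: -15+14=-1 d=11 *, r--
l=1 r=7: -15+13=-2 d=10 *, r--
l=1 r=6: -15+10=-5 d=7 *, r--
l=1 r=5: -15+9=-6 d=6 *, r--
l=1 r=4: -15+8=-7 d=5 *, r--

l=1, r=3, best |Δ|=5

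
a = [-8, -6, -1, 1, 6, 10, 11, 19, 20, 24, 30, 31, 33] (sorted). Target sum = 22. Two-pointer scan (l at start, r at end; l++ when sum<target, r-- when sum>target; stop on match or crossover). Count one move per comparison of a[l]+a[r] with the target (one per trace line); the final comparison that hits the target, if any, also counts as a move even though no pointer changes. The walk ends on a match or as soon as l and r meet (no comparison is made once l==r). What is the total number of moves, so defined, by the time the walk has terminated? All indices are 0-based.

3 moves

l=0 r=12: -8+33=25 >22, r--
l=0 r=11: -8+31=23 >22, r--
l=0 r=10: -8+30=22, found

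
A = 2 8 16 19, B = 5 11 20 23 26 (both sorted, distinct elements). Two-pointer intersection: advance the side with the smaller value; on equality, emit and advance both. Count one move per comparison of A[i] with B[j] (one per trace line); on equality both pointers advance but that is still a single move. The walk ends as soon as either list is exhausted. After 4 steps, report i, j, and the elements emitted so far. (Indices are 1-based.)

i=3, j=3, emitted=[]

i=1 j=1: 2<5, i++
i=2 j=1: 8>5, j++
i=2 j=2: 8<11, i++
i=3 j=2: 16>11, j++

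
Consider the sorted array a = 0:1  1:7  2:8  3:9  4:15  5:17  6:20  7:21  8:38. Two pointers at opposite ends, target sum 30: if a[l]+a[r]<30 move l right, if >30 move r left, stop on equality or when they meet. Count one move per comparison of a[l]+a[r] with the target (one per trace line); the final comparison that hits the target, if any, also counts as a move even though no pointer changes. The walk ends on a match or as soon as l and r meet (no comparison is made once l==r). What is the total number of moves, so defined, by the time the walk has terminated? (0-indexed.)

[0,8] 1+38=39 >30 → r--
[0,7] 1+21=22 <30 → l++
[1,7] 7+21=28 <30 → l++
[2,7] 8+21=29 <30 → l++
[3,7] 9+21=30 → found

5 moves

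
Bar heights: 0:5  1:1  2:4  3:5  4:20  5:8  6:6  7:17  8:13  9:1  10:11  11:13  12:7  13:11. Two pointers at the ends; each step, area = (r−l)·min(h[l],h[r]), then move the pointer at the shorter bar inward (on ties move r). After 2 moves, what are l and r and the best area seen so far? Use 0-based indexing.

l=0 r=13: min(5,11)*13=65 best=65 *, l++
l=1 r=13: min(1,11)*12=12 best=65, l++

l=2, r=13, best area=65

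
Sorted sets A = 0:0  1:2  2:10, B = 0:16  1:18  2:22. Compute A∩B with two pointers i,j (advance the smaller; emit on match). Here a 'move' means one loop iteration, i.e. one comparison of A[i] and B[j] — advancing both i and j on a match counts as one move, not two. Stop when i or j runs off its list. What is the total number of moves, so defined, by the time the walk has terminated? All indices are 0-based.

3 moves

[i=0,j=0] 0<16 → i++
[i=1,j=0] 2<16 → i++
[i=2,j=0] 10<16 → i++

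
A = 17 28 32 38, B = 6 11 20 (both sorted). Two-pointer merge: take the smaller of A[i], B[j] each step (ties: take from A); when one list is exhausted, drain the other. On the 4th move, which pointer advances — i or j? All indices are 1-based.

[i=1,j=1] A[i]=17>B[j]=6 take 6 → j++
[i=1,j=2] A[i]=17>B[j]=11 take 11 → j++
[i=1,j=3] A[i]=17<=B[j]=20 take 17 → i++
[i=2,j=3] A[i]=28>B[j]=20 take 20 → j++

j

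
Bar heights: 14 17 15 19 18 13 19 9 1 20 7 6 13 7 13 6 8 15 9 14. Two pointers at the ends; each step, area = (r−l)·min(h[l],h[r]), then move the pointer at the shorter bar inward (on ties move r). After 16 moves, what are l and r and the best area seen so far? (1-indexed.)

l=7, r=10, best area=266

l=1 r=20: min(14,14)*19=266 best=266 *, r--
l=1 r=19: min(14,9)*18=162 best=266, r--
l=1 r=18: min(14,15)*17=238 best=266, l++
l=2 r=18: min(17,15)*16=240 best=266, r--
l=2 r=17: min(17,8)*15=120 best=266, r--
l=2 r=16: min(17,6)*14=84 best=266, r--
l=2 r=15: min(17,13)*13=169 best=266, r--
l=2 r=14: min(17,7)*12=84 best=266, r--
l=2 r=13: min(17,13)*11=143 best=266, r--
l=2 r=12: min(17,6)*10=60 best=266, r--
l=2 r=11: min(17,7)*9=63 best=266, r--
l=2 r=10: min(17,20)*8=136 best=266, l++
l=3 r=10: min(15,20)*7=105 best=266, l++
l=4 r=10: min(19,20)*6=114 best=266, l++
l=5 r=10: min(18,20)*5=90 best=266, l++
l=6 r=10: min(13,20)*4=52 best=266, l++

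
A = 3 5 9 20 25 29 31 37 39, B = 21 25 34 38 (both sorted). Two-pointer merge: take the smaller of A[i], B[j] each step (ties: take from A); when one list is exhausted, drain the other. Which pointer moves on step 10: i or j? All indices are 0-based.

i=0 j=0: A[i]=3<=B[j]=21 take 3, i++
i=1 j=0: A[i]=5<=B[j]=21 take 5, i++
i=2 j=0: A[i]=9<=B[j]=21 take 9, i++
i=3 j=0: A[i]=20<=B[j]=21 take 20, i++
i=4 j=0: A[i]=25>B[j]=21 take 21, j++
i=4 j=1: A[i]=25<=B[j]=25 take 25, i++
i=5 j=1: A[i]=29>B[j]=25 take 25, j++
i=5 j=2: A[i]=29<=B[j]=34 take 29, i++
i=6 j=2: A[i]=31<=B[j]=34 take 31, i++
i=7 j=2: A[i]=37>B[j]=34 take 34, j++

j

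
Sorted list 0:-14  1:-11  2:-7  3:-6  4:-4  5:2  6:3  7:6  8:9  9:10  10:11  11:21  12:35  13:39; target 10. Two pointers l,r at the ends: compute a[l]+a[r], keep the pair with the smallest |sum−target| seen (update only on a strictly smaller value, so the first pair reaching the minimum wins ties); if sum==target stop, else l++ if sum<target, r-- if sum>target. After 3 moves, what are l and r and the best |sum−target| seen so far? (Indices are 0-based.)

l=1, r=11, best |Δ|=3

[0,13] -14+39=25 d=15 * → r--
[0,12] -14+35=21 d=11 * → r--
[0,11] -14+21=7 d=3 * → l++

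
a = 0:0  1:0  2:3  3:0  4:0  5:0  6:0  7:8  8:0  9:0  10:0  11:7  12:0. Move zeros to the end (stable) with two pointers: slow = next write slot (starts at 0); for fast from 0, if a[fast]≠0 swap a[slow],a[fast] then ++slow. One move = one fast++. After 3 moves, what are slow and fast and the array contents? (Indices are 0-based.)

slow=1, fast=3, a=[3, 0, 0, 0, 0, 0, 0, 8, 0, 0, 0, 7, 0]

slow=0 fast=0: a[fast]=0, fast++
slow=0 fast=1: a[fast]=0, fast++
slow=0 fast=2: a[fast]=3≠0 swap→a[0]=3, slow++,fast++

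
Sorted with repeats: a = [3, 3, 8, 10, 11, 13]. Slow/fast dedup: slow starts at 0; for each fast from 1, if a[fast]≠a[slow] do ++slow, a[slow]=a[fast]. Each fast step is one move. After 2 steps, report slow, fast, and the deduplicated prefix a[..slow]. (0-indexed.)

slow=1, fast=3, prefix=[3, 8]

slow=0 fast=1: a[fast]=3=a[slow] dup, fast++
slow=0 fast=2: a[fast]=8≠a[slow]=3 write a[1]=8, slow++,fast++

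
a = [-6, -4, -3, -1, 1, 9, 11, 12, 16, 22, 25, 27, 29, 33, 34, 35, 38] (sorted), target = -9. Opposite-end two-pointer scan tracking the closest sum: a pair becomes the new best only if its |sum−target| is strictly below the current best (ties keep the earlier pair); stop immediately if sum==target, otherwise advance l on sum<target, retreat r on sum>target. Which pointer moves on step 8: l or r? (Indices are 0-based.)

r

l=0 r=16: -6+38=32 d=41 *, r--
l=0 r=15: -6+35=29 d=38 *, r--
l=0 r=14: -6+34=28 d=37 *, r--
l=0 r=13: -6+33=27 d=36 *, r--
l=0 r=12: -6+29=23 d=32 *, r--
l=0 r=11: -6+27=21 d=30 *, r--
l=0 r=10: -6+25=19 d=28 *, r--
l=0 r=9: -6+22=16 d=25 *, r--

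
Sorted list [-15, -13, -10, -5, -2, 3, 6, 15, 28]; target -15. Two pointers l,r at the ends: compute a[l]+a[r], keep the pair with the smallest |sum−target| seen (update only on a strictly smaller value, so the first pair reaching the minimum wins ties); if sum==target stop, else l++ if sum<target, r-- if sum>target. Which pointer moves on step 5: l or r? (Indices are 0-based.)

[0,8] -15+28=13 d=28 * → r--
[0,7] -15+15=0 d=15 * → r--
[0,6] -15+6=-9 d=6 * → r--
[0,5] -15+3=-12 d=3 * → r--
[0,4] -15+-2=-17 d=2 * → l++

l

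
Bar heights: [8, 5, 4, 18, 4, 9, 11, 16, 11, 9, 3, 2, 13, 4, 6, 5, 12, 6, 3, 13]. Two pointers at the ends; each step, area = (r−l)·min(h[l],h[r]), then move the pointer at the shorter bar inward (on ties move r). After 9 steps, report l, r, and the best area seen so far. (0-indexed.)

[0,19] min(8,13)*19=152 best=152 * → l++
[1,19] min(5,13)*18=90 best=152 → l++
[2,19] min(4,13)*17=68 best=152 → l++
[3,19] min(18,13)*16=208 best=208 * → r--
[3,18] min(18,3)*15=45 best=208 → r--
[3,17] min(18,6)*14=84 best=208 → r--
[3,16] min(18,12)*13=156 best=208 → r--
[3,15] min(18,5)*12=60 best=208 → r--
[3,14] min(18,6)*11=66 best=208 → r--

l=3, r=13, best area=208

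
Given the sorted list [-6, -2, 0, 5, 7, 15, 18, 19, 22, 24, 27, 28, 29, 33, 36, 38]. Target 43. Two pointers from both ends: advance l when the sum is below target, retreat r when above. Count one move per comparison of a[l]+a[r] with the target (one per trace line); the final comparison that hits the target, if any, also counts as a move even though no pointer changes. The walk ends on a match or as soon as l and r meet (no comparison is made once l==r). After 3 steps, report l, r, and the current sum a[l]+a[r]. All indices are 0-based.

l=3, r=15, sum=43

l=0 r=15: -6+38=32 <43, l++
l=1 r=15: -2+38=36 <43, l++
l=2 r=15: 0+38=38 <43, l++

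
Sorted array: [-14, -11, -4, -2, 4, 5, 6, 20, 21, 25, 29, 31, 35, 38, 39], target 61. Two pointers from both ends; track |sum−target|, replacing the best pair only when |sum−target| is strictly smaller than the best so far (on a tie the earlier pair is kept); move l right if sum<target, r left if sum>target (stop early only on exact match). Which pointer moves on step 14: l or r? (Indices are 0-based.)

l

l=0 r=14: -14+39=25 d=36 *, l++
l=1 r=14: -11+39=28 d=33 *, l++
l=2 r=14: -4+39=35 d=26 *, l++
l=3 r=14: -2+39=37 d=24 *, l++
l=4 r=14: 4+39=43 d=18 *, l++
l=5 r=14: 5+39=44 d=17 *, l++
l=6 r=14: 6+39=45 d=16 *, l++
l=7 r=14: 20+39=59 d=2 *, l++
l=8 r=14: 21+39=60 d=1 *, l++
l=9 r=14: 25+39=64 d=3, r--
l=9 r=13: 25+38=63 d=2, r--
l=9 r=12: 25+35=60 d=1, l++
l=10 r=12: 29+35=64 d=3, r--
l=10 r=11: 29+31=60 d=1, l++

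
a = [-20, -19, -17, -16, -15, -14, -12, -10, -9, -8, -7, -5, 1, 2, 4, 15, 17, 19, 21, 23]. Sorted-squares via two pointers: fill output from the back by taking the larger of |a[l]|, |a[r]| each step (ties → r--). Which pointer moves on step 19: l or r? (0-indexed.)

r

[0,19] |-20|<=|23| out[19]=529 → r--
[0,18] |-20|<=|21| out[18]=441 → r--
[0,17] |-20|>|19| out[17]=400 → l++
[1,17] |-19|<=|19| out[16]=361 → r--
[1,16] |-19|>|17| out[15]=361 → l++
[2,16] |-17|<=|17| out[14]=289 → r--
[2,15] |-17|>|15| out[13]=289 → l++
[3,15] |-16|>|15| out[12]=256 → l++
[4,15] |-15|<=|15| out[11]=225 → r--
[4,14] |-15|>|4| out[10]=225 → l++
[5,14] |-14|>|4| out[9]=196 → l++
[6,14] |-12|>|4| out[8]=144 → l++
[7,14] |-10|>|4| out[7]=100 → l++
[8,14] |-9|>|4| out[6]=81 → l++
[9,14] |-8|>|4| out[5]=64 → l++
[10,14] |-7|>|4| out[4]=49 → l++
[11,14] |-5|>|4| out[3]=25 → l++
[12,14] |1|<=|4| out[2]=16 → r--
[12,13] |1|<=|2| out[1]=4 → r--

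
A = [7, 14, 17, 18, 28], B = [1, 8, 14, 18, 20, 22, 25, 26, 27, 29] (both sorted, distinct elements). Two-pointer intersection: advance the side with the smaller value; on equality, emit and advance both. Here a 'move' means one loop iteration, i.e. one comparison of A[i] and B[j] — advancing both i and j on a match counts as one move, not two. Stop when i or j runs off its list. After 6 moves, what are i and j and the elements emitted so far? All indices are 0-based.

i=0 j=0: 7>1, j++
i=0 j=1: 7<8, i++
i=1 j=1: 14>8, j++
i=1 j=2: 14==14 emit, i++,j++
i=2 j=3: 17<18, i++
i=3 j=3: 18==18 emit, i++,j++

i=4, j=4, emitted=[14, 18]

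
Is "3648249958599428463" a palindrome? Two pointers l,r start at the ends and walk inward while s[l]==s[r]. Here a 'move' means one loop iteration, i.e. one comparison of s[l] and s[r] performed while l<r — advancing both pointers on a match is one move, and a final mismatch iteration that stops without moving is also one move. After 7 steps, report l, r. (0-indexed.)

l=7, r=11

l=0 r=18: '3'=='3', l++,r--
l=1 r=17: '6'=='6', l++,r--
l=2 r=16: '4'=='4', l++,r--
l=3 r=15: '8'=='8', l++,r--
l=4 r=14: '2'=='2', l++,r--
l=5 r=13: '4'=='4', l++,r--
l=6 r=12: '9'=='9', l++,r--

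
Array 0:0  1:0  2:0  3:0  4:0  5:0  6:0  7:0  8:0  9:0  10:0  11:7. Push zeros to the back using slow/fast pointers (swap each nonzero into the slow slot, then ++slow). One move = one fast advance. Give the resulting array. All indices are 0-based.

[7, 0, 0, 0, 0, 0, 0, 0, 0, 0, 0, 0]

(s=0,f=0) a[fast]=0 → fast++
(s=0,f=1) a[fast]=0 → fast++
(s=0,f=2) a[fast]=0 → fast++
(s=0,f=3) a[fast]=0 → fast++
(s=0,f=4) a[fast]=0 → fast++
(s=0,f=5) a[fast]=0 → fast++
(s=0,f=6) a[fast]=0 → fast++
(s=0,f=7) a[fast]=0 → fast++
(s=0,f=8) a[fast]=0 → fast++
(s=0,f=9) a[fast]=0 → fast++
(s=0,f=10) a[fast]=0 → fast++
(s=0,f=11) a[fast]=7≠0 swap→a[0]=7 → slow++,fast++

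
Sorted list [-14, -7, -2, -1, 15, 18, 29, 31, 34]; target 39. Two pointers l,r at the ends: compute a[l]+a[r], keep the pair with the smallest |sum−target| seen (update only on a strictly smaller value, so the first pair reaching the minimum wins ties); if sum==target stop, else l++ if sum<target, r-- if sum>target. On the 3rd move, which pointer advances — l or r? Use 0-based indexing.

l

[0,8] -14+34=20 d=19 * → l++
[1,8] -7+34=27 d=12 * → l++
[2,8] -2+34=32 d=7 * → l++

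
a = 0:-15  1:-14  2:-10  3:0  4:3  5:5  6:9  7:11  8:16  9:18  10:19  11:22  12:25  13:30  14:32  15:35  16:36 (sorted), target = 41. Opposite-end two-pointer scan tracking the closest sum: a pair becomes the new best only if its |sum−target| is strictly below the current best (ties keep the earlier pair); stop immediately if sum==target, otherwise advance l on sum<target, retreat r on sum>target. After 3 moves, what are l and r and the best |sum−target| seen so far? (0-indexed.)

l=0 r=16: -15+36=21 d=20 *, l++
l=1 r=16: -14+36=22 d=19 *, l++
l=2 r=16: -10+36=26 d=15 *, l++

l=3, r=16, best |Δ|=15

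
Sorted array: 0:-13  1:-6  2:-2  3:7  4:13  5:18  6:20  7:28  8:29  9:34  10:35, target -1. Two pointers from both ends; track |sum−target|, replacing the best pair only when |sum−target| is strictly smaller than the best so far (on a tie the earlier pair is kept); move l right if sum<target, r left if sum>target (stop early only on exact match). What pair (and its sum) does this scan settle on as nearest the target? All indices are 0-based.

l=0 r=10: -13+35=22 d=23 *, r--
l=0 r=9: -13+34=21 d=22 *, r--
l=0 r=8: -13+29=16 d=17 *, r--
l=0 r=7: -13+28=15 d=16 *, r--
l=0 r=6: -13+20=7 d=8 *, r--
l=0 r=5: -13+18=5 d=6 *, r--
l=0 r=4: -13+13=0 d=1 *, r--
l=0 r=3: -13+7=-6 d=5, l++
l=1 r=3: -6+7=1 d=2, r--
l=1 r=2: -6+-2=-8 d=7, l++

pair (-13, 13) with sum 0 (|Δ|=1)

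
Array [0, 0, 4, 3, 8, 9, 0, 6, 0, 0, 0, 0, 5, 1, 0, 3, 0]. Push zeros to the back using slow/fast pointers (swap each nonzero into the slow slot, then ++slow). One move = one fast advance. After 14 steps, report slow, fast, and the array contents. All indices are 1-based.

(s=1,f=1) a[fast]=0 → fast++
(s=1,f=2) a[fast]=0 → fast++
(s=1,f=3) a[fast]=4≠0 swap→a[1]=4 → slow++,fast++
(s=2,f=4) a[fast]=3≠0 swap→a[2]=3 → slow++,fast++
(s=3,f=5) a[fast]=8≠0 swap→a[3]=8 → slow++,fast++
(s=4,f=6) a[fast]=9≠0 swap→a[4]=9 → slow++,fast++
(s=5,f=7) a[fast]=0 → fast++
(s=5,f=8) a[fast]=6≠0 swap→a[5]=6 → slow++,fast++
(s=6,f=9) a[fast]=0 → fast++
(s=6,f=10) a[fast]=0 → fast++
(s=6,f=11) a[fast]=0 → fast++
(s=6,f=12) a[fast]=0 → fast++
(s=6,f=13) a[fast]=5≠0 swap→a[6]=5 → slow++,fast++
(s=7,f=14) a[fast]=1≠0 swap→a[7]=1 → slow++,fast++

slow=8, fast=15, a=[4, 3, 8, 9, 6, 5, 1, 0, 0, 0, 0, 0, 0, 0, 0, 3, 0]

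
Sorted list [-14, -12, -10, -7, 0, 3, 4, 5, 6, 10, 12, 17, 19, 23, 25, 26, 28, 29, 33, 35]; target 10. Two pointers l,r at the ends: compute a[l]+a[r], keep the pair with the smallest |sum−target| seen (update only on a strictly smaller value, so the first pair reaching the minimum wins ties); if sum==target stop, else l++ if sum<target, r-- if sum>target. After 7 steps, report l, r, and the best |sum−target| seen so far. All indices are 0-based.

l=1, r=13, best |Δ|=1

l=0 r=19: -14+35=21 d=11 *, r--
l=0 r=18: -14+33=19 d=9 *, r--
l=0 r=17: -14+29=15 d=5 *, r--
l=0 r=16: -14+28=14 d=4 *, r--
l=0 r=15: -14+26=12 d=2 *, r--
l=0 r=14: -14+25=11 d=1 *, r--
l=0 r=13: -14+23=9 d=1, l++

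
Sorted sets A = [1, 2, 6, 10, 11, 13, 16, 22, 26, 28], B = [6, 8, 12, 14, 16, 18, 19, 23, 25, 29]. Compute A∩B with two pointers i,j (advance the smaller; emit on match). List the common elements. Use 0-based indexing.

[i=0,j=0] 1<6 → i++
[i=1,j=0] 2<6 → i++
[i=2,j=0] 6==6 emit → i++,j++
[i=3,j=1] 10>8 → j++
[i=3,j=2] 10<12 → i++
[i=4,j=2] 11<12 → i++
[i=5,j=2] 13>12 → j++
[i=5,j=3] 13<14 → i++
[i=6,j=3] 16>14 → j++
[i=6,j=4] 16==16 emit → i++,j++
[i=7,j=5] 22>18 → j++
[i=7,j=6] 22>19 → j++
[i=7,j=7] 22<23 → i++
[i=8,j=7] 26>23 → j++
[i=8,j=8] 26>25 → j++
[i=8,j=9] 26<29 → i++
[i=9,j=9] 28<29 → i++

intersection = [6, 16]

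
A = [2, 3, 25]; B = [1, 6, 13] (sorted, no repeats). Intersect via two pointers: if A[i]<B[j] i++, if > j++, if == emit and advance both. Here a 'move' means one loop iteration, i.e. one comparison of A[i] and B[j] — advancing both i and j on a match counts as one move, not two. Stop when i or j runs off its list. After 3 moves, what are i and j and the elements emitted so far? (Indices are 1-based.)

[i=1,j=1] 2>1 → j++
[i=1,j=2] 2<6 → i++
[i=2,j=2] 3<6 → i++

i=3, j=2, emitted=[]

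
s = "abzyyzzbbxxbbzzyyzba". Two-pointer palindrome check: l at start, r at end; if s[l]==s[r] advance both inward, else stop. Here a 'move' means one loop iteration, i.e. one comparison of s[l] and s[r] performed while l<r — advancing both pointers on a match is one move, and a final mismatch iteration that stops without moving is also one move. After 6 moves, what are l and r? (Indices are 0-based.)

l=6, r=13

[0,19] 'a'=='a' → l++,r--
[1,18] 'b'=='b' → l++,r--
[2,17] 'z'=='z' → l++,r--
[3,16] 'y'=='y' → l++,r--
[4,15] 'y'=='y' → l++,r--
[5,14] 'z'=='z' → l++,r--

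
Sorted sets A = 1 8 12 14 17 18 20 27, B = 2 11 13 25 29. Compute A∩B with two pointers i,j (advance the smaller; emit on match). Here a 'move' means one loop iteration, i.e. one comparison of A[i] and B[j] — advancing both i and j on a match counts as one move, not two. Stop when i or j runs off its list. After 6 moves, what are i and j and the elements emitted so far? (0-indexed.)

i=0 j=0: 1<2, i++
i=1 j=0: 8>2, j++
i=1 j=1: 8<11, i++
i=2 j=1: 12>11, j++
i=2 j=2: 12<13, i++
i=3 j=2: 14>13, j++

i=3, j=3, emitted=[]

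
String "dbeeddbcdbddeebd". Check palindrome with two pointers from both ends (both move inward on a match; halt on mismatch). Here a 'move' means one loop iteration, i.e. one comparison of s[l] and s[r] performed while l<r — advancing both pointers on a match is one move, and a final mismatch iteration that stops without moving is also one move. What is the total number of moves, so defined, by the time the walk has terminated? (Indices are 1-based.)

[1,16] 'd'=='d' → l++,r--
[2,15] 'b'=='b' → l++,r--
[3,14] 'e'=='e' → l++,r--
[4,13] 'e'=='e' → l++,r--
[5,12] 'd'=='d' → l++,r--
[6,11] 'd'=='d' → l++,r--
[7,10] 'b'=='b' → l++,r--
[8,9] 'c'!='d' → stop

8 moves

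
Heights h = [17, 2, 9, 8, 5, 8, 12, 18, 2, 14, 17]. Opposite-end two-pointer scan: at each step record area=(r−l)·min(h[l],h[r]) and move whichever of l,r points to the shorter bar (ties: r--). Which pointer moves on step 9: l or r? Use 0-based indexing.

l=0 r=10: min(17,17)*10=170 best=170 *, r--
l=0 r=9: min(17,14)*9=126 best=170, r--
l=0 r=8: min(17,2)*8=16 best=170, r--
l=0 r=7: min(17,18)*7=119 best=170, l++
l=1 r=7: min(2,18)*6=12 best=170, l++
l=2 r=7: min(9,18)*5=45 best=170, l++
l=3 r=7: min(8,18)*4=32 best=170, l++
l=4 r=7: min(5,18)*3=15 best=170, l++
l=5 r=7: min(8,18)*2=16 best=170, l++

l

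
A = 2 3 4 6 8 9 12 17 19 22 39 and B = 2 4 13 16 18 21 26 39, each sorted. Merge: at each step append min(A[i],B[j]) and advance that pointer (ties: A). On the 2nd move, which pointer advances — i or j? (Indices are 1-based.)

i=1 j=1: A[i]=2<=B[j]=2 take 2, i++
i=2 j=1: A[i]=3>B[j]=2 take 2, j++

j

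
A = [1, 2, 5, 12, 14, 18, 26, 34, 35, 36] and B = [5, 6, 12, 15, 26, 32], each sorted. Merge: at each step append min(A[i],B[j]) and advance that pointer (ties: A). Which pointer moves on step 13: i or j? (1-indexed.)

[i=1,j=1] A[i]=1<=B[j]=5 take 1 → i++
[i=2,j=1] A[i]=2<=B[j]=5 take 2 → i++
[i=3,j=1] A[i]=5<=B[j]=5 take 5 → i++
[i=4,j=1] A[i]=12>B[j]=5 take 5 → j++
[i=4,j=2] A[i]=12>B[j]=6 take 6 → j++
[i=4,j=3] A[i]=12<=B[j]=12 take 12 → i++
[i=5,j=3] A[i]=14>B[j]=12 take 12 → j++
[i=5,j=4] A[i]=14<=B[j]=15 take 14 → i++
[i=6,j=4] A[i]=18>B[j]=15 take 15 → j++
[i=6,j=5] A[i]=18<=B[j]=26 take 18 → i++
[i=7,j=5] A[i]=26<=B[j]=26 take 26 → i++
[i=8,j=5] A[i]=34>B[j]=26 take 26 → j++
[i=8,j=6] A[i]=34>B[j]=32 take 32 → j++

j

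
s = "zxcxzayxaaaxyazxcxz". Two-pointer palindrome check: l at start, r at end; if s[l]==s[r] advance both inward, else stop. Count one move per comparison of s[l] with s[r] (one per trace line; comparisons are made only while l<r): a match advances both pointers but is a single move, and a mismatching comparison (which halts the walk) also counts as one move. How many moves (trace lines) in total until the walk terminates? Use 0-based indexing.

[0,18] 'z'=='z' → l++,r--
[1,17] 'x'=='x' → l++,r--
[2,16] 'c'=='c' → l++,r--
[3,15] 'x'=='x' → l++,r--
[4,14] 'z'=='z' → l++,r--
[5,13] 'a'=='a' → l++,r--
[6,12] 'y'=='y' → l++,r--
[7,11] 'x'=='x' → l++,r--
[8,10] 'a'=='a' → l++,r--

9 moves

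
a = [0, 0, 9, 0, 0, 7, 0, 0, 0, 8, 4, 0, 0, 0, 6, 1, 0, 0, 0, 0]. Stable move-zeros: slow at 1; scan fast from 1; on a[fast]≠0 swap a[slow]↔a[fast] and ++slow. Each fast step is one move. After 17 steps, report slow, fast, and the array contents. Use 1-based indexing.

(s=1,f=1) a[fast]=0 → fast++
(s=1,f=2) a[fast]=0 → fast++
(s=1,f=3) a[fast]=9≠0 swap→a[1]=9 → slow++,fast++
(s=2,f=4) a[fast]=0 → fast++
(s=2,f=5) a[fast]=0 → fast++
(s=2,f=6) a[fast]=7≠0 swap→a[2]=7 → slow++,fast++
(s=3,f=7) a[fast]=0 → fast++
(s=3,f=8) a[fast]=0 → fast++
(s=3,f=9) a[fast]=0 → fast++
(s=3,f=10) a[fast]=8≠0 swap→a[3]=8 → slow++,fast++
(s=4,f=11) a[fast]=4≠0 swap→a[4]=4 → slow++,fast++
(s=5,f=12) a[fast]=0 → fast++
(s=5,f=13) a[fast]=0 → fast++
(s=5,f=14) a[fast]=0 → fast++
(s=5,f=15) a[fast]=6≠0 swap→a[5]=6 → slow++,fast++
(s=6,f=16) a[fast]=1≠0 swap→a[6]=1 → slow++,fast++
(s=7,f=17) a[fast]=0 → fast++

slow=7, fast=18, a=[9, 7, 8, 4, 6, 1, 0, 0, 0, 0, 0, 0, 0, 0, 0, 0, 0, 0, 0, 0]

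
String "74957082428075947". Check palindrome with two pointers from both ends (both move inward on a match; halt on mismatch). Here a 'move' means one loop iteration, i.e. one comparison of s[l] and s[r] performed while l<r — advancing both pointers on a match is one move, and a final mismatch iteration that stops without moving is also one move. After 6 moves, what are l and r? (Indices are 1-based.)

l=1 r=17: '7'=='7', l++,r--
l=2 r=16: '4'=='4', l++,r--
l=3 r=15: '9'=='9', l++,r--
l=4 r=14: '5'=='5', l++,r--
l=5 r=13: '7'=='7', l++,r--
l=6 r=12: '0'=='0', l++,r--

l=7, r=11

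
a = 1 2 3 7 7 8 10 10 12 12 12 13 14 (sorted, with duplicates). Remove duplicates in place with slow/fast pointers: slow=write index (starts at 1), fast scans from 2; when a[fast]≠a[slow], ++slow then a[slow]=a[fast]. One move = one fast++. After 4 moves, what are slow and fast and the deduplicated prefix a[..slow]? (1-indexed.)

(s=1,f=2) a[fast]=2≠a[slow]=1 write a[2]=2 → slow++,fast++
(s=2,f=3) a[fast]=3≠a[slow]=2 write a[3]=3 → slow++,fast++
(s=3,f=4) a[fast]=7≠a[slow]=3 write a[4]=7 → slow++,fast++
(s=4,f=5) a[fast]=7=a[slow] dup → fast++

slow=4, fast=6, prefix=[1, 2, 3, 7]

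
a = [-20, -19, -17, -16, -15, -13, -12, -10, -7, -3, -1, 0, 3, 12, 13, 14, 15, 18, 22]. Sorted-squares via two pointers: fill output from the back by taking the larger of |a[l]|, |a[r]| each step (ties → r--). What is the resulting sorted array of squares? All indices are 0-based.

[0, 1, 9, 9, 49, 100, 144, 144, 169, 169, 196, 225, 225, 256, 289, 324, 361, 400, 484]

[0,18] |-20|<=|22| out[18]=484 → r--
[0,17] |-20|>|18| out[17]=400 → l++
[1,17] |-19|>|18| out[16]=361 → l++
[2,17] |-17|<=|18| out[15]=324 → r--
[2,16] |-17|>|15| out[14]=289 → l++
[3,16] |-16|>|15| out[13]=256 → l++
[4,16] |-15|<=|15| out[12]=225 → r--
[4,15] |-15|>|14| out[11]=225 → l++
[5,15] |-13|<=|14| out[10]=196 → r--
[5,14] |-13|<=|13| out[9]=169 → r--
[5,13] |-13|>|12| out[8]=169 → l++
[6,13] |-12|<=|12| out[7]=144 → r--
[6,12] |-12|>|3| out[6]=144 → l++
[7,12] |-10|>|3| out[5]=100 → l++
[8,12] |-7|>|3| out[4]=49 → l++
[9,12] |-3|<=|3| out[3]=9 → r--
[9,11] |-3|>|0| out[2]=9 → l++
[10,11] |-1|>|0| out[1]=1 → l++
[11,11] |0|<=|0| out[0]=0 → r--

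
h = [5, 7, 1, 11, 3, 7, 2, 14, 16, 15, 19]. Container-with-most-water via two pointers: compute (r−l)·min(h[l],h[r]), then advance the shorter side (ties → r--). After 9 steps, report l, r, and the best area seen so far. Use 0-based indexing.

[0,10] min(5,19)*10=50 best=50 * → l++
[1,10] min(7,19)*9=63 best=63 * → l++
[2,10] min(1,19)*8=8 best=63 → l++
[3,10] min(11,19)*7=77 best=77 * → l++
[4,10] min(3,19)*6=18 best=77 → l++
[5,10] min(7,19)*5=35 best=77 → l++
[6,10] min(2,19)*4=8 best=77 → l++
[7,10] min(14,19)*3=42 best=77 → l++
[8,10] min(16,19)*2=32 best=77 → l++

l=9, r=10, best area=77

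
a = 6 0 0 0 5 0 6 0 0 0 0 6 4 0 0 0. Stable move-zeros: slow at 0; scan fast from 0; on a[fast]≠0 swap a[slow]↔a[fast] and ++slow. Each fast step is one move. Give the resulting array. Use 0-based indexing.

[6, 5, 6, 6, 4, 0, 0, 0, 0, 0, 0, 0, 0, 0, 0, 0]

(s=0,f=0) a[fast]=6≠0 swap→a[0]=6 → slow++,fast++
(s=1,f=1) a[fast]=0 → fast++
(s=1,f=2) a[fast]=0 → fast++
(s=1,f=3) a[fast]=0 → fast++
(s=1,f=4) a[fast]=5≠0 swap→a[1]=5 → slow++,fast++
(s=2,f=5) a[fast]=0 → fast++
(s=2,f=6) a[fast]=6≠0 swap→a[2]=6 → slow++,fast++
(s=3,f=7) a[fast]=0 → fast++
(s=3,f=8) a[fast]=0 → fast++
(s=3,f=9) a[fast]=0 → fast++
(s=3,f=10) a[fast]=0 → fast++
(s=3,f=11) a[fast]=6≠0 swap→a[3]=6 → slow++,fast++
(s=4,f=12) a[fast]=4≠0 swap→a[4]=4 → slow++,fast++
(s=5,f=13) a[fast]=0 → fast++
(s=5,f=14) a[fast]=0 → fast++
(s=5,f=15) a[fast]=0 → fast++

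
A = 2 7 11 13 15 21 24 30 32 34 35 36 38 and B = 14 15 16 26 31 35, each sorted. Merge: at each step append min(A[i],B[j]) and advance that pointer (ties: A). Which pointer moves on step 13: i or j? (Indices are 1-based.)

j

[i=1,j=1] A[i]=2<=B[j]=14 take 2 → i++
[i=2,j=1] A[i]=7<=B[j]=14 take 7 → i++
[i=3,j=1] A[i]=11<=B[j]=14 take 11 → i++
[i=4,j=1] A[i]=13<=B[j]=14 take 13 → i++
[i=5,j=1] A[i]=15>B[j]=14 take 14 → j++
[i=5,j=2] A[i]=15<=B[j]=15 take 15 → i++
[i=6,j=2] A[i]=21>B[j]=15 take 15 → j++
[i=6,j=3] A[i]=21>B[j]=16 take 16 → j++
[i=6,j=4] A[i]=21<=B[j]=26 take 21 → i++
[i=7,j=4] A[i]=24<=B[j]=26 take 24 → i++
[i=8,j=4] A[i]=30>B[j]=26 take 26 → j++
[i=8,j=5] A[i]=30<=B[j]=31 take 30 → i++
[i=9,j=5] A[i]=32>B[j]=31 take 31 → j++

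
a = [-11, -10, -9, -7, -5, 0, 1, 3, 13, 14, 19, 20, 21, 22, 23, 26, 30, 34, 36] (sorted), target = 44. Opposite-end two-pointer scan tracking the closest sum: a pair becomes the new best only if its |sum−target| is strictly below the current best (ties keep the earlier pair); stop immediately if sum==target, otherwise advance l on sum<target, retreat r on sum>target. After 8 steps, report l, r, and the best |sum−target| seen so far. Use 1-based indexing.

l=9, r=19, best |Δ|=5

[1,19] -11+36=25 d=19 * → l++
[2,19] -10+36=26 d=18 * → l++
[3,19] -9+36=27 d=17 * → l++
[4,19] -7+36=29 d=15 * → l++
[5,19] -5+36=31 d=13 * → l++
[6,19] 0+36=36 d=8 * → l++
[7,19] 1+36=37 d=7 * → l++
[8,19] 3+36=39 d=5 * → l++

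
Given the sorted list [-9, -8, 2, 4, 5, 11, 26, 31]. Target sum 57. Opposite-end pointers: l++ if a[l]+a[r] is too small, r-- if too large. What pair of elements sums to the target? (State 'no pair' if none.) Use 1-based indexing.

l=1 r=8: -9+31=22 <57, l++
l=2 r=8: -8+31=23 <57, l++
l=3 r=8: 2+31=33 <57, l++
l=4 r=8: 4+31=35 <57, l++
l=5 r=8: 5+31=36 <57, l++
l=6 r=8: 11+31=42 <57, l++
l=7 r=8: 26+31=57, found

(26, 31)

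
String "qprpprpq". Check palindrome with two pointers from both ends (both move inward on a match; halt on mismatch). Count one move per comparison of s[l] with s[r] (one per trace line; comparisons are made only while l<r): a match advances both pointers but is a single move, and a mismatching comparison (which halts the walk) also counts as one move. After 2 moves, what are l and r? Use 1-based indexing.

[1,8] 'q'=='q' → l++,r--
[2,7] 'p'=='p' → l++,r--

l=3, r=6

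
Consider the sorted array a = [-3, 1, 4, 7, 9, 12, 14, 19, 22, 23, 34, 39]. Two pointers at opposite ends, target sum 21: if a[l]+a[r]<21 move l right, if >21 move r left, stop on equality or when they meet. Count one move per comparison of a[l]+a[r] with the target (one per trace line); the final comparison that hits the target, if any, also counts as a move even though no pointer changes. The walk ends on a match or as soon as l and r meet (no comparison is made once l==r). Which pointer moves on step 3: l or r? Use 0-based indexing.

l=0 r=11: -3+39=36 >21, r--
l=0 r=10: -3+34=31 >21, r--
l=0 r=9: -3+23=20 <21, l++

l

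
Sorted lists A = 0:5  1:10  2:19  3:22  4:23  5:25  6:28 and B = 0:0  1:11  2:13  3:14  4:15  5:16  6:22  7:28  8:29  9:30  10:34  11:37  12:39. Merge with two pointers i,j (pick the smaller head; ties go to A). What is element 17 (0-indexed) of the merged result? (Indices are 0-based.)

merged[17] = 34

i=0 j=0: A[i]=5>B[j]=0 take 0, j++
i=0 j=1: A[i]=5<=B[j]=11 take 5, i++
i=1 j=1: A[i]=10<=B[j]=11 take 10, i++
i=2 j=1: A[i]=19>B[j]=11 take 11, j++
i=2 j=2: A[i]=19>B[j]=13 take 13, j++
i=2 j=3: A[i]=19>B[j]=14 take 14, j++
i=2 j=4: A[i]=19>B[j]=15 take 15, j++
i=2 j=5: A[i]=19>B[j]=16 take 16, j++
i=2 j=6: A[i]=19<=B[j]=22 take 19, i++
i=3 j=6: A[i]=22<=B[j]=22 take 22, i++
i=4 j=6: A[i]=23>B[j]=22 take 22, j++
i=4 j=7: A[i]=23<=B[j]=28 take 23, i++
i=5 j=7: A[i]=25<=B[j]=28 take 25, i++
i=6 j=7: A[i]=28<=B[j]=28 take 28, i++
i=7 j=7: A done, take B[j]=28, j++
i=7 j=8: A done, take B[j]=29, j++
i=7 j=9: A done, take B[j]=30, j++
i=7 j=10: A done, take B[j]=34, j++
i=7 j=11: A done, take B[j]=37, j++
i=7 j=12: A done, take B[j]=39, j++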